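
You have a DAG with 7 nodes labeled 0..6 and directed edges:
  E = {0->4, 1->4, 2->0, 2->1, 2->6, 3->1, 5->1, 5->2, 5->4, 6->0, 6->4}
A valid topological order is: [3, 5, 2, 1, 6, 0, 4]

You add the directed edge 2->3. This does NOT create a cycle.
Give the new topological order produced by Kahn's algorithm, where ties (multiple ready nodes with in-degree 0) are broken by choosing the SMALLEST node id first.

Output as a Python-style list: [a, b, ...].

Old toposort: [3, 5, 2, 1, 6, 0, 4]
Added edge: 2->3
Position of 2 (2) > position of 3 (0). Must reorder: 2 must now come before 3.
Run Kahn's algorithm (break ties by smallest node id):
  initial in-degrees: [2, 3, 1, 1, 4, 0, 1]
  ready (indeg=0): [5]
  pop 5: indeg[1]->2; indeg[2]->0; indeg[4]->3 | ready=[2] | order so far=[5]
  pop 2: indeg[0]->1; indeg[1]->1; indeg[3]->0; indeg[6]->0 | ready=[3, 6] | order so far=[5, 2]
  pop 3: indeg[1]->0 | ready=[1, 6] | order so far=[5, 2, 3]
  pop 1: indeg[4]->2 | ready=[6] | order so far=[5, 2, 3, 1]
  pop 6: indeg[0]->0; indeg[4]->1 | ready=[0] | order so far=[5, 2, 3, 1, 6]
  pop 0: indeg[4]->0 | ready=[4] | order so far=[5, 2, 3, 1, 6, 0]
  pop 4: no out-edges | ready=[] | order so far=[5, 2, 3, 1, 6, 0, 4]
  Result: [5, 2, 3, 1, 6, 0, 4]

Answer: [5, 2, 3, 1, 6, 0, 4]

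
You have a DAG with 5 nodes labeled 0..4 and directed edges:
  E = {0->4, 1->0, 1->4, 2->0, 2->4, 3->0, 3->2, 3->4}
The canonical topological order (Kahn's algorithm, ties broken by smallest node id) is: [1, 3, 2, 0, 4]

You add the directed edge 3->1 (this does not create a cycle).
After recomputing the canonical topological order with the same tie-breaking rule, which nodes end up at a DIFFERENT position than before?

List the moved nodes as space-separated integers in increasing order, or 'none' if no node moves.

Old toposort: [1, 3, 2, 0, 4]
Added edge 3->1
Recompute Kahn (smallest-id tiebreak):
  initial in-degrees: [3, 1, 1, 0, 4]
  ready (indeg=0): [3]
  pop 3: indeg[0]->2; indeg[1]->0; indeg[2]->0; indeg[4]->3 | ready=[1, 2] | order so far=[3]
  pop 1: indeg[0]->1; indeg[4]->2 | ready=[2] | order so far=[3, 1]
  pop 2: indeg[0]->0; indeg[4]->1 | ready=[0] | order so far=[3, 1, 2]
  pop 0: indeg[4]->0 | ready=[4] | order so far=[3, 1, 2, 0]
  pop 4: no out-edges | ready=[] | order so far=[3, 1, 2, 0, 4]
New canonical toposort: [3, 1, 2, 0, 4]
Compare positions:
  Node 0: index 3 -> 3 (same)
  Node 1: index 0 -> 1 (moved)
  Node 2: index 2 -> 2 (same)
  Node 3: index 1 -> 0 (moved)
  Node 4: index 4 -> 4 (same)
Nodes that changed position: 1 3

Answer: 1 3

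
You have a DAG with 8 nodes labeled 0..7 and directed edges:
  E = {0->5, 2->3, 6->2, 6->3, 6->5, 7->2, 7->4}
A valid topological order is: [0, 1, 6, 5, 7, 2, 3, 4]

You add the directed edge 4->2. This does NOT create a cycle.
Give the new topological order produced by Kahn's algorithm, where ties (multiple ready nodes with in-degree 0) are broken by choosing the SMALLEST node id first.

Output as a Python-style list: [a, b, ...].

Old toposort: [0, 1, 6, 5, 7, 2, 3, 4]
Added edge: 4->2
Position of 4 (7) > position of 2 (5). Must reorder: 4 must now come before 2.
Run Kahn's algorithm (break ties by smallest node id):
  initial in-degrees: [0, 0, 3, 2, 1, 2, 0, 0]
  ready (indeg=0): [0, 1, 6, 7]
  pop 0: indeg[5]->1 | ready=[1, 6, 7] | order so far=[0]
  pop 1: no out-edges | ready=[6, 7] | order so far=[0, 1]
  pop 6: indeg[2]->2; indeg[3]->1; indeg[5]->0 | ready=[5, 7] | order so far=[0, 1, 6]
  pop 5: no out-edges | ready=[7] | order so far=[0, 1, 6, 5]
  pop 7: indeg[2]->1; indeg[4]->0 | ready=[4] | order so far=[0, 1, 6, 5, 7]
  pop 4: indeg[2]->0 | ready=[2] | order so far=[0, 1, 6, 5, 7, 4]
  pop 2: indeg[3]->0 | ready=[3] | order so far=[0, 1, 6, 5, 7, 4, 2]
  pop 3: no out-edges | ready=[] | order so far=[0, 1, 6, 5, 7, 4, 2, 3]
  Result: [0, 1, 6, 5, 7, 4, 2, 3]

Answer: [0, 1, 6, 5, 7, 4, 2, 3]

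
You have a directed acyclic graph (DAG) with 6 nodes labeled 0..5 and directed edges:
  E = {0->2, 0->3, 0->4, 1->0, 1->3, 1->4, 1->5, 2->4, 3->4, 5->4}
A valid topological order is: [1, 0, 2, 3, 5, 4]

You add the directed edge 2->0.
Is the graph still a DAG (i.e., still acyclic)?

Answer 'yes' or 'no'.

Answer: no

Derivation:
Given toposort: [1, 0, 2, 3, 5, 4]
Position of 2: index 2; position of 0: index 1
New edge 2->0: backward (u after v in old order)
Backward edge: old toposort is now invalid. Check if this creates a cycle.
Does 0 already reach 2? Reachable from 0: [0, 2, 3, 4]. YES -> cycle!
Still a DAG? no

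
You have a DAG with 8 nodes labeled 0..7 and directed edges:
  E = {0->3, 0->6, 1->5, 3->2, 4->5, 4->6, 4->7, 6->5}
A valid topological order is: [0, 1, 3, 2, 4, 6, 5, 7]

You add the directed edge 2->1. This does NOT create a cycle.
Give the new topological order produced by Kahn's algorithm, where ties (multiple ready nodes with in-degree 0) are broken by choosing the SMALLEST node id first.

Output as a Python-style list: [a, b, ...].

Old toposort: [0, 1, 3, 2, 4, 6, 5, 7]
Added edge: 2->1
Position of 2 (3) > position of 1 (1). Must reorder: 2 must now come before 1.
Run Kahn's algorithm (break ties by smallest node id):
  initial in-degrees: [0, 1, 1, 1, 0, 3, 2, 1]
  ready (indeg=0): [0, 4]
  pop 0: indeg[3]->0; indeg[6]->1 | ready=[3, 4] | order so far=[0]
  pop 3: indeg[2]->0 | ready=[2, 4] | order so far=[0, 3]
  pop 2: indeg[1]->0 | ready=[1, 4] | order so far=[0, 3, 2]
  pop 1: indeg[5]->2 | ready=[4] | order so far=[0, 3, 2, 1]
  pop 4: indeg[5]->1; indeg[6]->0; indeg[7]->0 | ready=[6, 7] | order so far=[0, 3, 2, 1, 4]
  pop 6: indeg[5]->0 | ready=[5, 7] | order so far=[0, 3, 2, 1, 4, 6]
  pop 5: no out-edges | ready=[7] | order so far=[0, 3, 2, 1, 4, 6, 5]
  pop 7: no out-edges | ready=[] | order so far=[0, 3, 2, 1, 4, 6, 5, 7]
  Result: [0, 3, 2, 1, 4, 6, 5, 7]

Answer: [0, 3, 2, 1, 4, 6, 5, 7]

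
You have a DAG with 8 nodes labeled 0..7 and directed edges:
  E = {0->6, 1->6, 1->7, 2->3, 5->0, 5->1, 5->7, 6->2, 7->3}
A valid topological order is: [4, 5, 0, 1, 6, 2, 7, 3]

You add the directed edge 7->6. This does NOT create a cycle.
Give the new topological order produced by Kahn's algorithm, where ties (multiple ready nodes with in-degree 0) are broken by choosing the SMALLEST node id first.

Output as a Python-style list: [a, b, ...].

Answer: [4, 5, 0, 1, 7, 6, 2, 3]

Derivation:
Old toposort: [4, 5, 0, 1, 6, 2, 7, 3]
Added edge: 7->6
Position of 7 (6) > position of 6 (4). Must reorder: 7 must now come before 6.
Run Kahn's algorithm (break ties by smallest node id):
  initial in-degrees: [1, 1, 1, 2, 0, 0, 3, 2]
  ready (indeg=0): [4, 5]
  pop 4: no out-edges | ready=[5] | order so far=[4]
  pop 5: indeg[0]->0; indeg[1]->0; indeg[7]->1 | ready=[0, 1] | order so far=[4, 5]
  pop 0: indeg[6]->2 | ready=[1] | order so far=[4, 5, 0]
  pop 1: indeg[6]->1; indeg[7]->0 | ready=[7] | order so far=[4, 5, 0, 1]
  pop 7: indeg[3]->1; indeg[6]->0 | ready=[6] | order so far=[4, 5, 0, 1, 7]
  pop 6: indeg[2]->0 | ready=[2] | order so far=[4, 5, 0, 1, 7, 6]
  pop 2: indeg[3]->0 | ready=[3] | order so far=[4, 5, 0, 1, 7, 6, 2]
  pop 3: no out-edges | ready=[] | order so far=[4, 5, 0, 1, 7, 6, 2, 3]
  Result: [4, 5, 0, 1, 7, 6, 2, 3]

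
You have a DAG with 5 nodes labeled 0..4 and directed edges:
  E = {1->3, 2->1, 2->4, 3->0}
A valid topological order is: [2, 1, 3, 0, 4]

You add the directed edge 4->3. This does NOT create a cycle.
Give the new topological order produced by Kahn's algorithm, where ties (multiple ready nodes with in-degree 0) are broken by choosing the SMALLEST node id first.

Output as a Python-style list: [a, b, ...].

Answer: [2, 1, 4, 3, 0]

Derivation:
Old toposort: [2, 1, 3, 0, 4]
Added edge: 4->3
Position of 4 (4) > position of 3 (2). Must reorder: 4 must now come before 3.
Run Kahn's algorithm (break ties by smallest node id):
  initial in-degrees: [1, 1, 0, 2, 1]
  ready (indeg=0): [2]
  pop 2: indeg[1]->0; indeg[4]->0 | ready=[1, 4] | order so far=[2]
  pop 1: indeg[3]->1 | ready=[4] | order so far=[2, 1]
  pop 4: indeg[3]->0 | ready=[3] | order so far=[2, 1, 4]
  pop 3: indeg[0]->0 | ready=[0] | order so far=[2, 1, 4, 3]
  pop 0: no out-edges | ready=[] | order so far=[2, 1, 4, 3, 0]
  Result: [2, 1, 4, 3, 0]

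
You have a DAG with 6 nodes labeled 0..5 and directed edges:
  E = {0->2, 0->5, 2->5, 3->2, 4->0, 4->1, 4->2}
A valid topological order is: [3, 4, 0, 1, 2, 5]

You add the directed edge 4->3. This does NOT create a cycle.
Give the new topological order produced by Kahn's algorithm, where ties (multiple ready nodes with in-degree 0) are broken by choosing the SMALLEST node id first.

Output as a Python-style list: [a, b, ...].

Answer: [4, 0, 1, 3, 2, 5]

Derivation:
Old toposort: [3, 4, 0, 1, 2, 5]
Added edge: 4->3
Position of 4 (1) > position of 3 (0). Must reorder: 4 must now come before 3.
Run Kahn's algorithm (break ties by smallest node id):
  initial in-degrees: [1, 1, 3, 1, 0, 2]
  ready (indeg=0): [4]
  pop 4: indeg[0]->0; indeg[1]->0; indeg[2]->2; indeg[3]->0 | ready=[0, 1, 3] | order so far=[4]
  pop 0: indeg[2]->1; indeg[5]->1 | ready=[1, 3] | order so far=[4, 0]
  pop 1: no out-edges | ready=[3] | order so far=[4, 0, 1]
  pop 3: indeg[2]->0 | ready=[2] | order so far=[4, 0, 1, 3]
  pop 2: indeg[5]->0 | ready=[5] | order so far=[4, 0, 1, 3, 2]
  pop 5: no out-edges | ready=[] | order so far=[4, 0, 1, 3, 2, 5]
  Result: [4, 0, 1, 3, 2, 5]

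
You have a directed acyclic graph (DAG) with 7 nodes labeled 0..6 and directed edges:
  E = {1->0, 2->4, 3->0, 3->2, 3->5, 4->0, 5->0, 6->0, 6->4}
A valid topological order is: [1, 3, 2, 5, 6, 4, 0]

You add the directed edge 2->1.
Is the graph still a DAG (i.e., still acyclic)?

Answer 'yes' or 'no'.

Given toposort: [1, 3, 2, 5, 6, 4, 0]
Position of 2: index 2; position of 1: index 0
New edge 2->1: backward (u after v in old order)
Backward edge: old toposort is now invalid. Check if this creates a cycle.
Does 1 already reach 2? Reachable from 1: [0, 1]. NO -> still a DAG (reorder needed).
Still a DAG? yes

Answer: yes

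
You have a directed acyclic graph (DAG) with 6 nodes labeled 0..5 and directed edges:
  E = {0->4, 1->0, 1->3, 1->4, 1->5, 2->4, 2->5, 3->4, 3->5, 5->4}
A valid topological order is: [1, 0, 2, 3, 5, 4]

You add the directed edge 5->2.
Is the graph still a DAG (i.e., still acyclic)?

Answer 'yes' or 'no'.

Answer: no

Derivation:
Given toposort: [1, 0, 2, 3, 5, 4]
Position of 5: index 4; position of 2: index 2
New edge 5->2: backward (u after v in old order)
Backward edge: old toposort is now invalid. Check if this creates a cycle.
Does 2 already reach 5? Reachable from 2: [2, 4, 5]. YES -> cycle!
Still a DAG? no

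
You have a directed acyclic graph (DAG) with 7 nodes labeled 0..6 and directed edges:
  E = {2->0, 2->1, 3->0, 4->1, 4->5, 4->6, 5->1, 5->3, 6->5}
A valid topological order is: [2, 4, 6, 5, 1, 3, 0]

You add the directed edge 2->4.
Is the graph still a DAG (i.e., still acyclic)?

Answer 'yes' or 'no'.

Given toposort: [2, 4, 6, 5, 1, 3, 0]
Position of 2: index 0; position of 4: index 1
New edge 2->4: forward
Forward edge: respects the existing order. Still a DAG, same toposort still valid.
Still a DAG? yes

Answer: yes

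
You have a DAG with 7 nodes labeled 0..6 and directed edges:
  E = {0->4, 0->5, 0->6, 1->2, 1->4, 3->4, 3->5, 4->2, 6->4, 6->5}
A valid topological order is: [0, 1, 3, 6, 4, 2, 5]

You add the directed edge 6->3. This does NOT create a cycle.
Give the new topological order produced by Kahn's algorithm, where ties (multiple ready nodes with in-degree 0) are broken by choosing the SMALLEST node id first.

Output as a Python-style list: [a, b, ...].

Old toposort: [0, 1, 3, 6, 4, 2, 5]
Added edge: 6->3
Position of 6 (3) > position of 3 (2). Must reorder: 6 must now come before 3.
Run Kahn's algorithm (break ties by smallest node id):
  initial in-degrees: [0, 0, 2, 1, 4, 3, 1]
  ready (indeg=0): [0, 1]
  pop 0: indeg[4]->3; indeg[5]->2; indeg[6]->0 | ready=[1, 6] | order so far=[0]
  pop 1: indeg[2]->1; indeg[4]->2 | ready=[6] | order so far=[0, 1]
  pop 6: indeg[3]->0; indeg[4]->1; indeg[5]->1 | ready=[3] | order so far=[0, 1, 6]
  pop 3: indeg[4]->0; indeg[5]->0 | ready=[4, 5] | order so far=[0, 1, 6, 3]
  pop 4: indeg[2]->0 | ready=[2, 5] | order so far=[0, 1, 6, 3, 4]
  pop 2: no out-edges | ready=[5] | order so far=[0, 1, 6, 3, 4, 2]
  pop 5: no out-edges | ready=[] | order so far=[0, 1, 6, 3, 4, 2, 5]
  Result: [0, 1, 6, 3, 4, 2, 5]

Answer: [0, 1, 6, 3, 4, 2, 5]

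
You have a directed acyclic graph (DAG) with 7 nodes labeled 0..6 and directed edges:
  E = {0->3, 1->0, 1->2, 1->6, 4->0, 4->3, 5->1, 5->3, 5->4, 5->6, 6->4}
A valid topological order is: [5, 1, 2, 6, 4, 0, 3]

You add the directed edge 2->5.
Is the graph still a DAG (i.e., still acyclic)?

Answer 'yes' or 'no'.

Given toposort: [5, 1, 2, 6, 4, 0, 3]
Position of 2: index 2; position of 5: index 0
New edge 2->5: backward (u after v in old order)
Backward edge: old toposort is now invalid. Check if this creates a cycle.
Does 5 already reach 2? Reachable from 5: [0, 1, 2, 3, 4, 5, 6]. YES -> cycle!
Still a DAG? no

Answer: no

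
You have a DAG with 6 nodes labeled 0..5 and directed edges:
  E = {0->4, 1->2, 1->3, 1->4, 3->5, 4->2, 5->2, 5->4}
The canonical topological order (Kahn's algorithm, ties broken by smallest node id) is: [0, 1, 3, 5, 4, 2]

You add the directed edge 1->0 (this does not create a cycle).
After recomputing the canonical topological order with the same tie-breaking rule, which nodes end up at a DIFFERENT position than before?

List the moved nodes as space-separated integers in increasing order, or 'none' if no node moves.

Answer: 0 1

Derivation:
Old toposort: [0, 1, 3, 5, 4, 2]
Added edge 1->0
Recompute Kahn (smallest-id tiebreak):
  initial in-degrees: [1, 0, 3, 1, 3, 1]
  ready (indeg=0): [1]
  pop 1: indeg[0]->0; indeg[2]->2; indeg[3]->0; indeg[4]->2 | ready=[0, 3] | order so far=[1]
  pop 0: indeg[4]->1 | ready=[3] | order so far=[1, 0]
  pop 3: indeg[5]->0 | ready=[5] | order so far=[1, 0, 3]
  pop 5: indeg[2]->1; indeg[4]->0 | ready=[4] | order so far=[1, 0, 3, 5]
  pop 4: indeg[2]->0 | ready=[2] | order so far=[1, 0, 3, 5, 4]
  pop 2: no out-edges | ready=[] | order so far=[1, 0, 3, 5, 4, 2]
New canonical toposort: [1, 0, 3, 5, 4, 2]
Compare positions:
  Node 0: index 0 -> 1 (moved)
  Node 1: index 1 -> 0 (moved)
  Node 2: index 5 -> 5 (same)
  Node 3: index 2 -> 2 (same)
  Node 4: index 4 -> 4 (same)
  Node 5: index 3 -> 3 (same)
Nodes that changed position: 0 1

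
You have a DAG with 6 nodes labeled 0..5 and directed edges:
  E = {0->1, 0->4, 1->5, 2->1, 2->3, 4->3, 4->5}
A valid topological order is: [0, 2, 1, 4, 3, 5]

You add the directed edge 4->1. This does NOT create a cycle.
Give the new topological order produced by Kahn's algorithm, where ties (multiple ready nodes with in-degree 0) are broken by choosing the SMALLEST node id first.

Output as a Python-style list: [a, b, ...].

Old toposort: [0, 2, 1, 4, 3, 5]
Added edge: 4->1
Position of 4 (3) > position of 1 (2). Must reorder: 4 must now come before 1.
Run Kahn's algorithm (break ties by smallest node id):
  initial in-degrees: [0, 3, 0, 2, 1, 2]
  ready (indeg=0): [0, 2]
  pop 0: indeg[1]->2; indeg[4]->0 | ready=[2, 4] | order so far=[0]
  pop 2: indeg[1]->1; indeg[3]->1 | ready=[4] | order so far=[0, 2]
  pop 4: indeg[1]->0; indeg[3]->0; indeg[5]->1 | ready=[1, 3] | order so far=[0, 2, 4]
  pop 1: indeg[5]->0 | ready=[3, 5] | order so far=[0, 2, 4, 1]
  pop 3: no out-edges | ready=[5] | order so far=[0, 2, 4, 1, 3]
  pop 5: no out-edges | ready=[] | order so far=[0, 2, 4, 1, 3, 5]
  Result: [0, 2, 4, 1, 3, 5]

Answer: [0, 2, 4, 1, 3, 5]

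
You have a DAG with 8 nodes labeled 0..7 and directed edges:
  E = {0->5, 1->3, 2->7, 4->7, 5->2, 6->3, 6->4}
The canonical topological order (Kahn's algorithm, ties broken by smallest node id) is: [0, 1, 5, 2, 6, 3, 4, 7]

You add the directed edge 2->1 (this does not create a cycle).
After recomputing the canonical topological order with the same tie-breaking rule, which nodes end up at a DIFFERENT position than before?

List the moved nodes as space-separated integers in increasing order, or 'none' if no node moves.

Answer: 1 2 5

Derivation:
Old toposort: [0, 1, 5, 2, 6, 3, 4, 7]
Added edge 2->1
Recompute Kahn (smallest-id tiebreak):
  initial in-degrees: [0, 1, 1, 2, 1, 1, 0, 2]
  ready (indeg=0): [0, 6]
  pop 0: indeg[5]->0 | ready=[5, 6] | order so far=[0]
  pop 5: indeg[2]->0 | ready=[2, 6] | order so far=[0, 5]
  pop 2: indeg[1]->0; indeg[7]->1 | ready=[1, 6] | order so far=[0, 5, 2]
  pop 1: indeg[3]->1 | ready=[6] | order so far=[0, 5, 2, 1]
  pop 6: indeg[3]->0; indeg[4]->0 | ready=[3, 4] | order so far=[0, 5, 2, 1, 6]
  pop 3: no out-edges | ready=[4] | order so far=[0, 5, 2, 1, 6, 3]
  pop 4: indeg[7]->0 | ready=[7] | order so far=[0, 5, 2, 1, 6, 3, 4]
  pop 7: no out-edges | ready=[] | order so far=[0, 5, 2, 1, 6, 3, 4, 7]
New canonical toposort: [0, 5, 2, 1, 6, 3, 4, 7]
Compare positions:
  Node 0: index 0 -> 0 (same)
  Node 1: index 1 -> 3 (moved)
  Node 2: index 3 -> 2 (moved)
  Node 3: index 5 -> 5 (same)
  Node 4: index 6 -> 6 (same)
  Node 5: index 2 -> 1 (moved)
  Node 6: index 4 -> 4 (same)
  Node 7: index 7 -> 7 (same)
Nodes that changed position: 1 2 5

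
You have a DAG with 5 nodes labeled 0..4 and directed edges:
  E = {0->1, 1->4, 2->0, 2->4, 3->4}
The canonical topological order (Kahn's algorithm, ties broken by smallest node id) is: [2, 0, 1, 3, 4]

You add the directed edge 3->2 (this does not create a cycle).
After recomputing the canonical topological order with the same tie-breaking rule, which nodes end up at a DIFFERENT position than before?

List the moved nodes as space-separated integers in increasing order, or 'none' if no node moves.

Old toposort: [2, 0, 1, 3, 4]
Added edge 3->2
Recompute Kahn (smallest-id tiebreak):
  initial in-degrees: [1, 1, 1, 0, 3]
  ready (indeg=0): [3]
  pop 3: indeg[2]->0; indeg[4]->2 | ready=[2] | order so far=[3]
  pop 2: indeg[0]->0; indeg[4]->1 | ready=[0] | order so far=[3, 2]
  pop 0: indeg[1]->0 | ready=[1] | order so far=[3, 2, 0]
  pop 1: indeg[4]->0 | ready=[4] | order so far=[3, 2, 0, 1]
  pop 4: no out-edges | ready=[] | order so far=[3, 2, 0, 1, 4]
New canonical toposort: [3, 2, 0, 1, 4]
Compare positions:
  Node 0: index 1 -> 2 (moved)
  Node 1: index 2 -> 3 (moved)
  Node 2: index 0 -> 1 (moved)
  Node 3: index 3 -> 0 (moved)
  Node 4: index 4 -> 4 (same)
Nodes that changed position: 0 1 2 3

Answer: 0 1 2 3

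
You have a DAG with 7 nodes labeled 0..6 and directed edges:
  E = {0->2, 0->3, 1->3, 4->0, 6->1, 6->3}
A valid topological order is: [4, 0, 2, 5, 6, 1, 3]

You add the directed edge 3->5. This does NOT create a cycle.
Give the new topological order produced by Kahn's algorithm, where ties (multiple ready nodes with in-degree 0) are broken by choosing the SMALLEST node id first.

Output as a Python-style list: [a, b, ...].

Answer: [4, 0, 2, 6, 1, 3, 5]

Derivation:
Old toposort: [4, 0, 2, 5, 6, 1, 3]
Added edge: 3->5
Position of 3 (6) > position of 5 (3). Must reorder: 3 must now come before 5.
Run Kahn's algorithm (break ties by smallest node id):
  initial in-degrees: [1, 1, 1, 3, 0, 1, 0]
  ready (indeg=0): [4, 6]
  pop 4: indeg[0]->0 | ready=[0, 6] | order so far=[4]
  pop 0: indeg[2]->0; indeg[3]->2 | ready=[2, 6] | order so far=[4, 0]
  pop 2: no out-edges | ready=[6] | order so far=[4, 0, 2]
  pop 6: indeg[1]->0; indeg[3]->1 | ready=[1] | order so far=[4, 0, 2, 6]
  pop 1: indeg[3]->0 | ready=[3] | order so far=[4, 0, 2, 6, 1]
  pop 3: indeg[5]->0 | ready=[5] | order so far=[4, 0, 2, 6, 1, 3]
  pop 5: no out-edges | ready=[] | order so far=[4, 0, 2, 6, 1, 3, 5]
  Result: [4, 0, 2, 6, 1, 3, 5]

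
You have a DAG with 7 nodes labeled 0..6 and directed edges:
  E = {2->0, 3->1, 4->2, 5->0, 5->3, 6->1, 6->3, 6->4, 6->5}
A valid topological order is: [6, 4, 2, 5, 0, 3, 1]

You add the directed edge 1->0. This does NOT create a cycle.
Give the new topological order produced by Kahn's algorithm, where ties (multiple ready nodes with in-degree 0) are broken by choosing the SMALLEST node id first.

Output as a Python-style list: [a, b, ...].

Old toposort: [6, 4, 2, 5, 0, 3, 1]
Added edge: 1->0
Position of 1 (6) > position of 0 (4). Must reorder: 1 must now come before 0.
Run Kahn's algorithm (break ties by smallest node id):
  initial in-degrees: [3, 2, 1, 2, 1, 1, 0]
  ready (indeg=0): [6]
  pop 6: indeg[1]->1; indeg[3]->1; indeg[4]->0; indeg[5]->0 | ready=[4, 5] | order so far=[6]
  pop 4: indeg[2]->0 | ready=[2, 5] | order so far=[6, 4]
  pop 2: indeg[0]->2 | ready=[5] | order so far=[6, 4, 2]
  pop 5: indeg[0]->1; indeg[3]->0 | ready=[3] | order so far=[6, 4, 2, 5]
  pop 3: indeg[1]->0 | ready=[1] | order so far=[6, 4, 2, 5, 3]
  pop 1: indeg[0]->0 | ready=[0] | order so far=[6, 4, 2, 5, 3, 1]
  pop 0: no out-edges | ready=[] | order so far=[6, 4, 2, 5, 3, 1, 0]
  Result: [6, 4, 2, 5, 3, 1, 0]

Answer: [6, 4, 2, 5, 3, 1, 0]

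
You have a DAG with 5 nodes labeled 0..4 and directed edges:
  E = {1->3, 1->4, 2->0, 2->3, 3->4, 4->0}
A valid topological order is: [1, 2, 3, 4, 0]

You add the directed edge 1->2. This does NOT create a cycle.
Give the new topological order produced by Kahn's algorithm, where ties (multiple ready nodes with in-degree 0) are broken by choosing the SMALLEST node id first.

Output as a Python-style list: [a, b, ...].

Answer: [1, 2, 3, 4, 0]

Derivation:
Old toposort: [1, 2, 3, 4, 0]
Added edge: 1->2
Position of 1 (0) < position of 2 (1). Old order still valid.
Run Kahn's algorithm (break ties by smallest node id):
  initial in-degrees: [2, 0, 1, 2, 2]
  ready (indeg=0): [1]
  pop 1: indeg[2]->0; indeg[3]->1; indeg[4]->1 | ready=[2] | order so far=[1]
  pop 2: indeg[0]->1; indeg[3]->0 | ready=[3] | order so far=[1, 2]
  pop 3: indeg[4]->0 | ready=[4] | order so far=[1, 2, 3]
  pop 4: indeg[0]->0 | ready=[0] | order so far=[1, 2, 3, 4]
  pop 0: no out-edges | ready=[] | order so far=[1, 2, 3, 4, 0]
  Result: [1, 2, 3, 4, 0]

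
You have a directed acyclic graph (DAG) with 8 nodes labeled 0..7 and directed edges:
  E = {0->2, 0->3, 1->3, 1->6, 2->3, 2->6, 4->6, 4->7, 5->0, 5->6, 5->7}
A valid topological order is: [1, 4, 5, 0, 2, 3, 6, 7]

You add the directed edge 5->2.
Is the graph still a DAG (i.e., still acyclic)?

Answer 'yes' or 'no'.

Answer: yes

Derivation:
Given toposort: [1, 4, 5, 0, 2, 3, 6, 7]
Position of 5: index 2; position of 2: index 4
New edge 5->2: forward
Forward edge: respects the existing order. Still a DAG, same toposort still valid.
Still a DAG? yes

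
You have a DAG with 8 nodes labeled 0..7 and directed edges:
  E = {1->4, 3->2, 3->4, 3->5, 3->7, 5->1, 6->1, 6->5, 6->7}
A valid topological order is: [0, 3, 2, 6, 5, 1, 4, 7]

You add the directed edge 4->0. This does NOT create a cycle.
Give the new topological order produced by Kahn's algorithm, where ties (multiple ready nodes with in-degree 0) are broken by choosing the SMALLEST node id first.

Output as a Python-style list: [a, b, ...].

Answer: [3, 2, 6, 5, 1, 4, 0, 7]

Derivation:
Old toposort: [0, 3, 2, 6, 5, 1, 4, 7]
Added edge: 4->0
Position of 4 (6) > position of 0 (0). Must reorder: 4 must now come before 0.
Run Kahn's algorithm (break ties by smallest node id):
  initial in-degrees: [1, 2, 1, 0, 2, 2, 0, 2]
  ready (indeg=0): [3, 6]
  pop 3: indeg[2]->0; indeg[4]->1; indeg[5]->1; indeg[7]->1 | ready=[2, 6] | order so far=[3]
  pop 2: no out-edges | ready=[6] | order so far=[3, 2]
  pop 6: indeg[1]->1; indeg[5]->0; indeg[7]->0 | ready=[5, 7] | order so far=[3, 2, 6]
  pop 5: indeg[1]->0 | ready=[1, 7] | order so far=[3, 2, 6, 5]
  pop 1: indeg[4]->0 | ready=[4, 7] | order so far=[3, 2, 6, 5, 1]
  pop 4: indeg[0]->0 | ready=[0, 7] | order so far=[3, 2, 6, 5, 1, 4]
  pop 0: no out-edges | ready=[7] | order so far=[3, 2, 6, 5, 1, 4, 0]
  pop 7: no out-edges | ready=[] | order so far=[3, 2, 6, 5, 1, 4, 0, 7]
  Result: [3, 2, 6, 5, 1, 4, 0, 7]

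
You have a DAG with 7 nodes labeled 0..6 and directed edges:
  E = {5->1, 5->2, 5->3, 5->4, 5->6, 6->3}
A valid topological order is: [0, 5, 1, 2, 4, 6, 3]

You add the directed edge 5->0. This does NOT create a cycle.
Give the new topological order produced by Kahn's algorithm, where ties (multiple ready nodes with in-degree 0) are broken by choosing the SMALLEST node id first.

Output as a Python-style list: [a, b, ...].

Old toposort: [0, 5, 1, 2, 4, 6, 3]
Added edge: 5->0
Position of 5 (1) > position of 0 (0). Must reorder: 5 must now come before 0.
Run Kahn's algorithm (break ties by smallest node id):
  initial in-degrees: [1, 1, 1, 2, 1, 0, 1]
  ready (indeg=0): [5]
  pop 5: indeg[0]->0; indeg[1]->0; indeg[2]->0; indeg[3]->1; indeg[4]->0; indeg[6]->0 | ready=[0, 1, 2, 4, 6] | order so far=[5]
  pop 0: no out-edges | ready=[1, 2, 4, 6] | order so far=[5, 0]
  pop 1: no out-edges | ready=[2, 4, 6] | order so far=[5, 0, 1]
  pop 2: no out-edges | ready=[4, 6] | order so far=[5, 0, 1, 2]
  pop 4: no out-edges | ready=[6] | order so far=[5, 0, 1, 2, 4]
  pop 6: indeg[3]->0 | ready=[3] | order so far=[5, 0, 1, 2, 4, 6]
  pop 3: no out-edges | ready=[] | order so far=[5, 0, 1, 2, 4, 6, 3]
  Result: [5, 0, 1, 2, 4, 6, 3]

Answer: [5, 0, 1, 2, 4, 6, 3]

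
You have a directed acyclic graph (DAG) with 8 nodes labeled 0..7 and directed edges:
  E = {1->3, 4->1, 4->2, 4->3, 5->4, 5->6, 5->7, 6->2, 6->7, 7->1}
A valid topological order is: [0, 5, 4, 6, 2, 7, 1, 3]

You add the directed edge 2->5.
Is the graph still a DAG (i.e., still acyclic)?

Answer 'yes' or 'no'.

Given toposort: [0, 5, 4, 6, 2, 7, 1, 3]
Position of 2: index 4; position of 5: index 1
New edge 2->5: backward (u after v in old order)
Backward edge: old toposort is now invalid. Check if this creates a cycle.
Does 5 already reach 2? Reachable from 5: [1, 2, 3, 4, 5, 6, 7]. YES -> cycle!
Still a DAG? no

Answer: no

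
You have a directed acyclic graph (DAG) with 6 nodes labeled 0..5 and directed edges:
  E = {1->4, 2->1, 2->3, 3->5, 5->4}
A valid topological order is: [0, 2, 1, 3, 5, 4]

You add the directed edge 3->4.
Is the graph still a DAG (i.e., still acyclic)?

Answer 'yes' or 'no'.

Given toposort: [0, 2, 1, 3, 5, 4]
Position of 3: index 3; position of 4: index 5
New edge 3->4: forward
Forward edge: respects the existing order. Still a DAG, same toposort still valid.
Still a DAG? yes

Answer: yes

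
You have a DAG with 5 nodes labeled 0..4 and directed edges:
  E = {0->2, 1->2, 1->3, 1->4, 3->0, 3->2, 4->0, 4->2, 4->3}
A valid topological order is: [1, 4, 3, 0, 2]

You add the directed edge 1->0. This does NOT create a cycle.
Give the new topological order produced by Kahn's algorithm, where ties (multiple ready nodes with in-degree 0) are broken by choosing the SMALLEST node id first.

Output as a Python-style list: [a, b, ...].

Answer: [1, 4, 3, 0, 2]

Derivation:
Old toposort: [1, 4, 3, 0, 2]
Added edge: 1->0
Position of 1 (0) < position of 0 (3). Old order still valid.
Run Kahn's algorithm (break ties by smallest node id):
  initial in-degrees: [3, 0, 4, 2, 1]
  ready (indeg=0): [1]
  pop 1: indeg[0]->2; indeg[2]->3; indeg[3]->1; indeg[4]->0 | ready=[4] | order so far=[1]
  pop 4: indeg[0]->1; indeg[2]->2; indeg[3]->0 | ready=[3] | order so far=[1, 4]
  pop 3: indeg[0]->0; indeg[2]->1 | ready=[0] | order so far=[1, 4, 3]
  pop 0: indeg[2]->0 | ready=[2] | order so far=[1, 4, 3, 0]
  pop 2: no out-edges | ready=[] | order so far=[1, 4, 3, 0, 2]
  Result: [1, 4, 3, 0, 2]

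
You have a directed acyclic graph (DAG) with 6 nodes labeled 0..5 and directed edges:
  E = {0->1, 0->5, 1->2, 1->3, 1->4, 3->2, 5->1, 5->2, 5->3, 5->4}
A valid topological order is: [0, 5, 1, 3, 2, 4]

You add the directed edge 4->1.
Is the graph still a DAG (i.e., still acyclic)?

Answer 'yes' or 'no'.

Given toposort: [0, 5, 1, 3, 2, 4]
Position of 4: index 5; position of 1: index 2
New edge 4->1: backward (u after v in old order)
Backward edge: old toposort is now invalid. Check if this creates a cycle.
Does 1 already reach 4? Reachable from 1: [1, 2, 3, 4]. YES -> cycle!
Still a DAG? no

Answer: no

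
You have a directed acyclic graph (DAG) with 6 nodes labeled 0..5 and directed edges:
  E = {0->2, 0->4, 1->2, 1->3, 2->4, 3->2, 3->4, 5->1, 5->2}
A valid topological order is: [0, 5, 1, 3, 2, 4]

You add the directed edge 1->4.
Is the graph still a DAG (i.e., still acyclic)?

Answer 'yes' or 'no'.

Given toposort: [0, 5, 1, 3, 2, 4]
Position of 1: index 2; position of 4: index 5
New edge 1->4: forward
Forward edge: respects the existing order. Still a DAG, same toposort still valid.
Still a DAG? yes

Answer: yes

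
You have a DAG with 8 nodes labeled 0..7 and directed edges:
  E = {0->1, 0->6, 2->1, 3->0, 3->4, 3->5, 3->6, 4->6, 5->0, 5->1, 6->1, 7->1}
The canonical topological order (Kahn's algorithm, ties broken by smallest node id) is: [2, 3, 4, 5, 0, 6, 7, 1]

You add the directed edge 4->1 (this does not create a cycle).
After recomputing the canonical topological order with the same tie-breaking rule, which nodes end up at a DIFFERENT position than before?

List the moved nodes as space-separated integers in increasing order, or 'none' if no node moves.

Answer: none

Derivation:
Old toposort: [2, 3, 4, 5, 0, 6, 7, 1]
Added edge 4->1
Recompute Kahn (smallest-id tiebreak):
  initial in-degrees: [2, 6, 0, 0, 1, 1, 3, 0]
  ready (indeg=0): [2, 3, 7]
  pop 2: indeg[1]->5 | ready=[3, 7] | order so far=[2]
  pop 3: indeg[0]->1; indeg[4]->0; indeg[5]->0; indeg[6]->2 | ready=[4, 5, 7] | order so far=[2, 3]
  pop 4: indeg[1]->4; indeg[6]->1 | ready=[5, 7] | order so far=[2, 3, 4]
  pop 5: indeg[0]->0; indeg[1]->3 | ready=[0, 7] | order so far=[2, 3, 4, 5]
  pop 0: indeg[1]->2; indeg[6]->0 | ready=[6, 7] | order so far=[2, 3, 4, 5, 0]
  pop 6: indeg[1]->1 | ready=[7] | order so far=[2, 3, 4, 5, 0, 6]
  pop 7: indeg[1]->0 | ready=[1] | order so far=[2, 3, 4, 5, 0, 6, 7]
  pop 1: no out-edges | ready=[] | order so far=[2, 3, 4, 5, 0, 6, 7, 1]
New canonical toposort: [2, 3, 4, 5, 0, 6, 7, 1]
Compare positions:
  Node 0: index 4 -> 4 (same)
  Node 1: index 7 -> 7 (same)
  Node 2: index 0 -> 0 (same)
  Node 3: index 1 -> 1 (same)
  Node 4: index 2 -> 2 (same)
  Node 5: index 3 -> 3 (same)
  Node 6: index 5 -> 5 (same)
  Node 7: index 6 -> 6 (same)
Nodes that changed position: none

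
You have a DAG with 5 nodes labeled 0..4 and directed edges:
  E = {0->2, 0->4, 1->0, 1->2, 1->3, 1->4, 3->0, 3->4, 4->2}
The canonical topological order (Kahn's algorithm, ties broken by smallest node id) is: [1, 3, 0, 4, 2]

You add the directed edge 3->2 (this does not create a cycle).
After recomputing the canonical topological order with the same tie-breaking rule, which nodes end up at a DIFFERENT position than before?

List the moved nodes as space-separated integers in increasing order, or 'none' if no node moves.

Answer: none

Derivation:
Old toposort: [1, 3, 0, 4, 2]
Added edge 3->2
Recompute Kahn (smallest-id tiebreak):
  initial in-degrees: [2, 0, 4, 1, 3]
  ready (indeg=0): [1]
  pop 1: indeg[0]->1; indeg[2]->3; indeg[3]->0; indeg[4]->2 | ready=[3] | order so far=[1]
  pop 3: indeg[0]->0; indeg[2]->2; indeg[4]->1 | ready=[0] | order so far=[1, 3]
  pop 0: indeg[2]->1; indeg[4]->0 | ready=[4] | order so far=[1, 3, 0]
  pop 4: indeg[2]->0 | ready=[2] | order so far=[1, 3, 0, 4]
  pop 2: no out-edges | ready=[] | order so far=[1, 3, 0, 4, 2]
New canonical toposort: [1, 3, 0, 4, 2]
Compare positions:
  Node 0: index 2 -> 2 (same)
  Node 1: index 0 -> 0 (same)
  Node 2: index 4 -> 4 (same)
  Node 3: index 1 -> 1 (same)
  Node 4: index 3 -> 3 (same)
Nodes that changed position: none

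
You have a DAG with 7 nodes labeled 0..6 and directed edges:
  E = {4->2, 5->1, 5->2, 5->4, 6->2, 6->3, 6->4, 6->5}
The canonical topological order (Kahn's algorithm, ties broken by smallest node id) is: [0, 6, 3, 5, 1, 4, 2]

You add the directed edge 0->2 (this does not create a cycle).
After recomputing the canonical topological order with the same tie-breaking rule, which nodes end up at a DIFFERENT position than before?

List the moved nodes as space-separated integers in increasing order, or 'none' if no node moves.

Answer: none

Derivation:
Old toposort: [0, 6, 3, 5, 1, 4, 2]
Added edge 0->2
Recompute Kahn (smallest-id tiebreak):
  initial in-degrees: [0, 1, 4, 1, 2, 1, 0]
  ready (indeg=0): [0, 6]
  pop 0: indeg[2]->3 | ready=[6] | order so far=[0]
  pop 6: indeg[2]->2; indeg[3]->0; indeg[4]->1; indeg[5]->0 | ready=[3, 5] | order so far=[0, 6]
  pop 3: no out-edges | ready=[5] | order so far=[0, 6, 3]
  pop 5: indeg[1]->0; indeg[2]->1; indeg[4]->0 | ready=[1, 4] | order so far=[0, 6, 3, 5]
  pop 1: no out-edges | ready=[4] | order so far=[0, 6, 3, 5, 1]
  pop 4: indeg[2]->0 | ready=[2] | order so far=[0, 6, 3, 5, 1, 4]
  pop 2: no out-edges | ready=[] | order so far=[0, 6, 3, 5, 1, 4, 2]
New canonical toposort: [0, 6, 3, 5, 1, 4, 2]
Compare positions:
  Node 0: index 0 -> 0 (same)
  Node 1: index 4 -> 4 (same)
  Node 2: index 6 -> 6 (same)
  Node 3: index 2 -> 2 (same)
  Node 4: index 5 -> 5 (same)
  Node 5: index 3 -> 3 (same)
  Node 6: index 1 -> 1 (same)
Nodes that changed position: none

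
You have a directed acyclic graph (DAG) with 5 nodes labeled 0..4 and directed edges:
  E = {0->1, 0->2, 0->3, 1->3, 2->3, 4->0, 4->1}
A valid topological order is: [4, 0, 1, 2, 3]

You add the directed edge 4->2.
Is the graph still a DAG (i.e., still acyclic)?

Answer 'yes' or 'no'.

Given toposort: [4, 0, 1, 2, 3]
Position of 4: index 0; position of 2: index 3
New edge 4->2: forward
Forward edge: respects the existing order. Still a DAG, same toposort still valid.
Still a DAG? yes

Answer: yes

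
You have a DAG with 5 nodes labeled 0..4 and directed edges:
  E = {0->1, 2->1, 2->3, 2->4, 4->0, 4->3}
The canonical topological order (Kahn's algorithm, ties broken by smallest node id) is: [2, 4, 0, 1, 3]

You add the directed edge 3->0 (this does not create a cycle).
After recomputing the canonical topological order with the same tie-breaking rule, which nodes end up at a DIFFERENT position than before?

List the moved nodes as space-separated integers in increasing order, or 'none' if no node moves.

Answer: 0 1 3

Derivation:
Old toposort: [2, 4, 0, 1, 3]
Added edge 3->0
Recompute Kahn (smallest-id tiebreak):
  initial in-degrees: [2, 2, 0, 2, 1]
  ready (indeg=0): [2]
  pop 2: indeg[1]->1; indeg[3]->1; indeg[4]->0 | ready=[4] | order so far=[2]
  pop 4: indeg[0]->1; indeg[3]->0 | ready=[3] | order so far=[2, 4]
  pop 3: indeg[0]->0 | ready=[0] | order so far=[2, 4, 3]
  pop 0: indeg[1]->0 | ready=[1] | order so far=[2, 4, 3, 0]
  pop 1: no out-edges | ready=[] | order so far=[2, 4, 3, 0, 1]
New canonical toposort: [2, 4, 3, 0, 1]
Compare positions:
  Node 0: index 2 -> 3 (moved)
  Node 1: index 3 -> 4 (moved)
  Node 2: index 0 -> 0 (same)
  Node 3: index 4 -> 2 (moved)
  Node 4: index 1 -> 1 (same)
Nodes that changed position: 0 1 3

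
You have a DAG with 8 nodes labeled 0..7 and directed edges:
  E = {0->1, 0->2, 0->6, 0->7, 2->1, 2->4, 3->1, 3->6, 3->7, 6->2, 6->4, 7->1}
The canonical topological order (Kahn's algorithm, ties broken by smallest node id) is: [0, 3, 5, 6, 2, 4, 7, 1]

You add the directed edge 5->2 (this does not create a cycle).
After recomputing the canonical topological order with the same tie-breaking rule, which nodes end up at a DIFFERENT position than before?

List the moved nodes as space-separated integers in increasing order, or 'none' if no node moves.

Answer: none

Derivation:
Old toposort: [0, 3, 5, 6, 2, 4, 7, 1]
Added edge 5->2
Recompute Kahn (smallest-id tiebreak):
  initial in-degrees: [0, 4, 3, 0, 2, 0, 2, 2]
  ready (indeg=0): [0, 3, 5]
  pop 0: indeg[1]->3; indeg[2]->2; indeg[6]->1; indeg[7]->1 | ready=[3, 5] | order so far=[0]
  pop 3: indeg[1]->2; indeg[6]->0; indeg[7]->0 | ready=[5, 6, 7] | order so far=[0, 3]
  pop 5: indeg[2]->1 | ready=[6, 7] | order so far=[0, 3, 5]
  pop 6: indeg[2]->0; indeg[4]->1 | ready=[2, 7] | order so far=[0, 3, 5, 6]
  pop 2: indeg[1]->1; indeg[4]->0 | ready=[4, 7] | order so far=[0, 3, 5, 6, 2]
  pop 4: no out-edges | ready=[7] | order so far=[0, 3, 5, 6, 2, 4]
  pop 7: indeg[1]->0 | ready=[1] | order so far=[0, 3, 5, 6, 2, 4, 7]
  pop 1: no out-edges | ready=[] | order so far=[0, 3, 5, 6, 2, 4, 7, 1]
New canonical toposort: [0, 3, 5, 6, 2, 4, 7, 1]
Compare positions:
  Node 0: index 0 -> 0 (same)
  Node 1: index 7 -> 7 (same)
  Node 2: index 4 -> 4 (same)
  Node 3: index 1 -> 1 (same)
  Node 4: index 5 -> 5 (same)
  Node 5: index 2 -> 2 (same)
  Node 6: index 3 -> 3 (same)
  Node 7: index 6 -> 6 (same)
Nodes that changed position: none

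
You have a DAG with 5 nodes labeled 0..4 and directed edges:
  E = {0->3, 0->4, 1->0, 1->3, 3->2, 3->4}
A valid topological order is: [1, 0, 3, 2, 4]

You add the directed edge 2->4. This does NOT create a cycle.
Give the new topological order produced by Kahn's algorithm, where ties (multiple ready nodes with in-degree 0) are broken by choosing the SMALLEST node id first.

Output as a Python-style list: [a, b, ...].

Answer: [1, 0, 3, 2, 4]

Derivation:
Old toposort: [1, 0, 3, 2, 4]
Added edge: 2->4
Position of 2 (3) < position of 4 (4). Old order still valid.
Run Kahn's algorithm (break ties by smallest node id):
  initial in-degrees: [1, 0, 1, 2, 3]
  ready (indeg=0): [1]
  pop 1: indeg[0]->0; indeg[3]->1 | ready=[0] | order so far=[1]
  pop 0: indeg[3]->0; indeg[4]->2 | ready=[3] | order so far=[1, 0]
  pop 3: indeg[2]->0; indeg[4]->1 | ready=[2] | order so far=[1, 0, 3]
  pop 2: indeg[4]->0 | ready=[4] | order so far=[1, 0, 3, 2]
  pop 4: no out-edges | ready=[] | order so far=[1, 0, 3, 2, 4]
  Result: [1, 0, 3, 2, 4]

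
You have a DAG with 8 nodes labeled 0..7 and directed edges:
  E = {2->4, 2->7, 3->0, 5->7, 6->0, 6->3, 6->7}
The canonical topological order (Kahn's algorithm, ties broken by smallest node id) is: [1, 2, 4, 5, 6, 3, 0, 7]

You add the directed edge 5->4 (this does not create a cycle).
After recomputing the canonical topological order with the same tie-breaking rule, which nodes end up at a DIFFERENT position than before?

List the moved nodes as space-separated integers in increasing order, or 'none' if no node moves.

Answer: 4 5

Derivation:
Old toposort: [1, 2, 4, 5, 6, 3, 0, 7]
Added edge 5->4
Recompute Kahn (smallest-id tiebreak):
  initial in-degrees: [2, 0, 0, 1, 2, 0, 0, 3]
  ready (indeg=0): [1, 2, 5, 6]
  pop 1: no out-edges | ready=[2, 5, 6] | order so far=[1]
  pop 2: indeg[4]->1; indeg[7]->2 | ready=[5, 6] | order so far=[1, 2]
  pop 5: indeg[4]->0; indeg[7]->1 | ready=[4, 6] | order so far=[1, 2, 5]
  pop 4: no out-edges | ready=[6] | order so far=[1, 2, 5, 4]
  pop 6: indeg[0]->1; indeg[3]->0; indeg[7]->0 | ready=[3, 7] | order so far=[1, 2, 5, 4, 6]
  pop 3: indeg[0]->0 | ready=[0, 7] | order so far=[1, 2, 5, 4, 6, 3]
  pop 0: no out-edges | ready=[7] | order so far=[1, 2, 5, 4, 6, 3, 0]
  pop 7: no out-edges | ready=[] | order so far=[1, 2, 5, 4, 6, 3, 0, 7]
New canonical toposort: [1, 2, 5, 4, 6, 3, 0, 7]
Compare positions:
  Node 0: index 6 -> 6 (same)
  Node 1: index 0 -> 0 (same)
  Node 2: index 1 -> 1 (same)
  Node 3: index 5 -> 5 (same)
  Node 4: index 2 -> 3 (moved)
  Node 5: index 3 -> 2 (moved)
  Node 6: index 4 -> 4 (same)
  Node 7: index 7 -> 7 (same)
Nodes that changed position: 4 5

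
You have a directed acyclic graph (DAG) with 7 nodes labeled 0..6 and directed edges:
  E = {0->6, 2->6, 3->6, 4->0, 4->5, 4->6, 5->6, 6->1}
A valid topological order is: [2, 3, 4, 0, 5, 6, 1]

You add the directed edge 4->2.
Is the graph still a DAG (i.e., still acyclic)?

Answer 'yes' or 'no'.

Answer: yes

Derivation:
Given toposort: [2, 3, 4, 0, 5, 6, 1]
Position of 4: index 2; position of 2: index 0
New edge 4->2: backward (u after v in old order)
Backward edge: old toposort is now invalid. Check if this creates a cycle.
Does 2 already reach 4? Reachable from 2: [1, 2, 6]. NO -> still a DAG (reorder needed).
Still a DAG? yes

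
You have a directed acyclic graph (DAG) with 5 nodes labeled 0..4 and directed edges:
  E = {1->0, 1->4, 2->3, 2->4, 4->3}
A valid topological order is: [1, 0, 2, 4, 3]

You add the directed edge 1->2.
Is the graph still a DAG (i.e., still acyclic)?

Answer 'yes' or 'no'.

Given toposort: [1, 0, 2, 4, 3]
Position of 1: index 0; position of 2: index 2
New edge 1->2: forward
Forward edge: respects the existing order. Still a DAG, same toposort still valid.
Still a DAG? yes

Answer: yes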